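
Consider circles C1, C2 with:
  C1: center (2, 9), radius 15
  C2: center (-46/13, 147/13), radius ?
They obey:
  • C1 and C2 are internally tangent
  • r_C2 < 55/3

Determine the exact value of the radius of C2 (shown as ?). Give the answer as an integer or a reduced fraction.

9

1. [int C1,C2]  r_C2² − 30r_C2 + 189 = 0  ⇒  r_C2 = 9 or 21
2. given r_C2 < 55/3: keep 9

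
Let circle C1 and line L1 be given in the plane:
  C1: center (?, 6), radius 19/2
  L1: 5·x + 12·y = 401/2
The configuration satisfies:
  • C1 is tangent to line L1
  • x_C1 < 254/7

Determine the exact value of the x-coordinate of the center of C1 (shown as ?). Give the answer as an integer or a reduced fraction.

1

1. [C1‖L1]  x_C1² − (257/5)x_C1 + 252/5 = 0  ⇒  x_C1 = 1 or 252/5
2. given x_C1 < 254/7: keep 1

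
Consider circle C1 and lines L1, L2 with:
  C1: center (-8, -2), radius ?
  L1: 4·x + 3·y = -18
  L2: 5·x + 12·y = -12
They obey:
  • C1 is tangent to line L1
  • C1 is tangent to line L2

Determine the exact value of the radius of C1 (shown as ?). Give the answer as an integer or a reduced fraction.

1. [C1‖L1]  r_C1² − 16 = 0  ⇒  r_C1 = 4 (r>0 drops 1)
2. [C1‖L2]  r_C1² − 16 = 0  ⇒  r_C1 = 4 (r>0 drops 1)

4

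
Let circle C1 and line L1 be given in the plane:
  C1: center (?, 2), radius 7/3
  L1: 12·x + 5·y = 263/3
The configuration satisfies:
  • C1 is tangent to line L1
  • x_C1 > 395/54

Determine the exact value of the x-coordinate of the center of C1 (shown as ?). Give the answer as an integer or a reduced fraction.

1. [C1‖L1]  x_C1² − (233/18)x_C1 + 71/2 = 0  ⇒  x_C1 = 71/18 or 9
2. given x_C1 > 395/54: keep 9

9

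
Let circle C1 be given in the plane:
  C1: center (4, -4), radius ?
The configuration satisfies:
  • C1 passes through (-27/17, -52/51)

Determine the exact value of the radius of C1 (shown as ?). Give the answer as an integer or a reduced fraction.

19/3

1. [C1∋P]  r_C1² − 361/9 = 0  ⇒  r_C1 = 19/3 (r>0 drops 1)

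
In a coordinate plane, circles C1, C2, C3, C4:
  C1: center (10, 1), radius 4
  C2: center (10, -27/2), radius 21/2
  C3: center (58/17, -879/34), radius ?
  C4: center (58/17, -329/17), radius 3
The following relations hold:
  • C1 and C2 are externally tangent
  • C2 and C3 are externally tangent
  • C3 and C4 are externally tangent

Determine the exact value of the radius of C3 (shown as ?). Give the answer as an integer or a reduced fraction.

7/2

1. [ext C2·C3]  r_C3² + 21r_C3 − 343/4 = 0  ⇒  r_C3 = 7/2 (r>0 drops 1)
2. [ext C3·C4]  r_C3² + 6r_C3 − 133/4 = 0  ⇒  r_C3 = 7/2 (r>0 drops 1)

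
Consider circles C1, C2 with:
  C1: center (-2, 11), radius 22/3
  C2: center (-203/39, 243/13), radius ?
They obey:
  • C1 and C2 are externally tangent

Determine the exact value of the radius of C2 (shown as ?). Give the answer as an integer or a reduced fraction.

1. [ext C1·C2]  r_C2² + (44/3)r_C2 − 47/3 = 0  ⇒  r_C2 = 1 (r>0 drops 1)

1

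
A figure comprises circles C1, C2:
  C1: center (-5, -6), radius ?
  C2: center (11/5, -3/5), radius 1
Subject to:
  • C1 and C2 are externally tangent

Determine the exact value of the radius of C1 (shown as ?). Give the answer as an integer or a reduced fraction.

8

1. [ext C1·C2]  r_C1² + 2r_C1 − 80 = 0  ⇒  r_C1 = 8 (r>0 drops 1)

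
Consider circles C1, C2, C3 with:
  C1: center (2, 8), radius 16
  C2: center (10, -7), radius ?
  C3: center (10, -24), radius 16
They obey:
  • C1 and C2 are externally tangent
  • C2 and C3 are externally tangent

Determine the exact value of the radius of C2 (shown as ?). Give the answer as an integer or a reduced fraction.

1

1. [ext C1·C2]  r_C2² + 32r_C2 − 33 = 0  ⇒  r_C2 = 1 (r>0 drops 1)
2. [ext C2·C3]  r_C2² + 32r_C2 − 33 = 0  ⇒  r_C2 = 1 (r>0 drops 1)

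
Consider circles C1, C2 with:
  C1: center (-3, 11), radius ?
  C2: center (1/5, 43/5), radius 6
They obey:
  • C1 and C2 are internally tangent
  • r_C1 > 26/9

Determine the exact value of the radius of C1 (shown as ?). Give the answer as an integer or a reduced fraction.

1. [int C1,C2]  r_C1² − 12r_C1 + 20 = 0  ⇒  r_C1 = 2 or 10
2. given r_C1 > 26/9: keep 10

10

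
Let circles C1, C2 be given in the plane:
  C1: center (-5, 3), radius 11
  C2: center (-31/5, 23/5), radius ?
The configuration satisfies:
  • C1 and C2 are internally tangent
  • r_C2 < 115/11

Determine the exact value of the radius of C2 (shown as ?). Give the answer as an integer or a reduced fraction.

1. [int C1,C2]  r_C2² − 22r_C2 + 117 = 0  ⇒  r_C2 = 9 or 13
2. given r_C2 < 115/11: keep 9

9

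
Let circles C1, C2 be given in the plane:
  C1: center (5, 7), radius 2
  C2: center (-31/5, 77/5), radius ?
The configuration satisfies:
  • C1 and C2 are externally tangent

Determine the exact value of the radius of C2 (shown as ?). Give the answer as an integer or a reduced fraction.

1. [ext C1·C2]  r_C2² + 4r_C2 − 192 = 0  ⇒  r_C2 = 12 (r>0 drops 1)

12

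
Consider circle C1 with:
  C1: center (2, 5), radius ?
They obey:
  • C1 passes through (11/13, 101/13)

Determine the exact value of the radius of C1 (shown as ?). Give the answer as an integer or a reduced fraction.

3

1. [C1∋P]  r_C1² − 9 = 0  ⇒  r_C1 = 3 (r>0 drops 1)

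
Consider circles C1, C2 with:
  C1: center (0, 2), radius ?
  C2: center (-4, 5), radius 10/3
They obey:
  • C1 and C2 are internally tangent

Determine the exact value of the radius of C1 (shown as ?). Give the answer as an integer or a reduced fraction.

25/3

1. [int C1,C2]  r_C1² − (20/3)r_C1 − 125/9 = 0  ⇒  r_C1 = 25/3 (r>0 drops 1)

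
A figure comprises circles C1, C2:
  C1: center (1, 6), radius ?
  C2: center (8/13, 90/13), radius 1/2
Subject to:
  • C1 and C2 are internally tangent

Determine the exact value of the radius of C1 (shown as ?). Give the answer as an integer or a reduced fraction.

3/2

1. [int C1,C2]  r_C1² − 1r_C1 − 3/4 = 0  ⇒  r_C1 = 3/2 (r>0 drops 1)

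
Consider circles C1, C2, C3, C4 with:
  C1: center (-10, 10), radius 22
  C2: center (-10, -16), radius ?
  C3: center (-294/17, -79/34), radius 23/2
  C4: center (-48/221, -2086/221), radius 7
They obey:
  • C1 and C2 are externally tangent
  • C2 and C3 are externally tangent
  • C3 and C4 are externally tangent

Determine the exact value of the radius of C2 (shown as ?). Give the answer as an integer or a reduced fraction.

4

1. [ext C1·C2]  r_C2² + 44r_C2 − 192 = 0  ⇒  r_C2 = 4 (r>0 drops 1)
2. [ext C2·C3]  r_C2² + 23r_C2 − 108 = 0  ⇒  r_C2 = 4 (r>0 drops 1)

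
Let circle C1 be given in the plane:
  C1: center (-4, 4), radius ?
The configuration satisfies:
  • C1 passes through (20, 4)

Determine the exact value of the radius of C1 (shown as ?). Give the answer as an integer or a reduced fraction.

1. [C1∋P]  r_C1² − 576 = 0  ⇒  r_C1 = 24 (r>0 drops 1)

24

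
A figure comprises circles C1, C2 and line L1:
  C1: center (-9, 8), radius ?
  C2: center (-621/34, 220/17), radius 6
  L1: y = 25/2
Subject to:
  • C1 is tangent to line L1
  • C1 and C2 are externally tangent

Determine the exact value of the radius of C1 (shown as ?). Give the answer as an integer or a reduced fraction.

1. [C1‖L1]  r_C1² − 81/4 = 0  ⇒  r_C1 = 9/2 (r>0 drops 1)
2. [ext C1·C2]  r_C1² + 12r_C1 − 297/4 = 0  ⇒  r_C1 = 9/2 (r>0 drops 1)

9/2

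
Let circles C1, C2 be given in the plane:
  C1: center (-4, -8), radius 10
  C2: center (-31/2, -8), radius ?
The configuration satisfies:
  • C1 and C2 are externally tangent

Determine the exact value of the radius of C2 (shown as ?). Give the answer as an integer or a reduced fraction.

3/2

1. [ext C1·C2]  r_C2² + 20r_C2 − 129/4 = 0  ⇒  r_C2 = 3/2 (r>0 drops 1)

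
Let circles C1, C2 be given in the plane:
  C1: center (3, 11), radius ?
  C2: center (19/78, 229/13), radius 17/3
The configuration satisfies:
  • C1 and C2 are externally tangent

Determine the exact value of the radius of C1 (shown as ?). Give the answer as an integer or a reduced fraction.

1. [ext C1·C2]  r_C1² + (34/3)r_C1 − 77/4 = 0  ⇒  r_C1 = 3/2 (r>0 drops 1)

3/2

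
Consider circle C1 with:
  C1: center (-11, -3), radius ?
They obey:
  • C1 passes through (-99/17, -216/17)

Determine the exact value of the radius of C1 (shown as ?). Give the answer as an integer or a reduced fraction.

1. [C1∋P]  r_C1² − 121 = 0  ⇒  r_C1 = 11 (r>0 drops 1)

11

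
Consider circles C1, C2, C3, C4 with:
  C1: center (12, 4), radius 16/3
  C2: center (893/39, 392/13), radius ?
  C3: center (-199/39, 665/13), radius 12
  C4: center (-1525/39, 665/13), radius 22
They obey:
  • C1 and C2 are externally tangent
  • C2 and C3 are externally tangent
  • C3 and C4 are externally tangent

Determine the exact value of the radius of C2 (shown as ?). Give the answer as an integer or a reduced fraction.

23

1. [ext C1·C2]  r_C2² + (32/3)r_C2 − 2323/3 = 0  ⇒  r_C2 = 23 (r>0 drops 1)
2. [ext C2·C3]  r_C2² + 24r_C2 − 1081 = 0  ⇒  r_C2 = 23 (r>0 drops 1)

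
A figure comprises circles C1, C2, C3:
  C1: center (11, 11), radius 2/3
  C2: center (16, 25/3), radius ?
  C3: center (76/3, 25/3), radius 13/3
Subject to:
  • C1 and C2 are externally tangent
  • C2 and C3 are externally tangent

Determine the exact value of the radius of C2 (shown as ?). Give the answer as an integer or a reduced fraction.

1. [ext C1·C2]  r_C2² + (4/3)r_C2 − 95/3 = 0  ⇒  r_C2 = 5 (r>0 drops 1)
2. [ext C2·C3]  r_C2² + (26/3)r_C2 − 205/3 = 0  ⇒  r_C2 = 5 (r>0 drops 1)

5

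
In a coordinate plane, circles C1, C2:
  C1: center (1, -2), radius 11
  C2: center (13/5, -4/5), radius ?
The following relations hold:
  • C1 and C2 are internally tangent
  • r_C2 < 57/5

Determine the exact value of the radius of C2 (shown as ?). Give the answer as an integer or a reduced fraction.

1. [int C1,C2]  r_C2² − 22r_C2 + 117 = 0  ⇒  r_C2 = 9 or 13
2. given r_C2 < 57/5: keep 9

9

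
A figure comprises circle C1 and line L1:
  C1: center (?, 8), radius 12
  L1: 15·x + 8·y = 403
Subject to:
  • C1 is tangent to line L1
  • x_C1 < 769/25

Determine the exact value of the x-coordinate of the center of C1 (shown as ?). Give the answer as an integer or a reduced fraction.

9

1. [C1‖L1]  x_C1² − (226/5)x_C1 + 1629/5 = 0  ⇒  x_C1 = 9 or 181/5
2. given x_C1 < 769/25: keep 9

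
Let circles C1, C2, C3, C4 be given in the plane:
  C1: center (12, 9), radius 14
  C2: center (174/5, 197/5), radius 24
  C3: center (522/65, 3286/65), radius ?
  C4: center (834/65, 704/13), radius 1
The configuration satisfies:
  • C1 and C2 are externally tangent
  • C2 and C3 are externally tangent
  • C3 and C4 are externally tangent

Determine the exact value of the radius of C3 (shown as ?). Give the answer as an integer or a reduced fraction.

1. [ext C2·C3]  r_C3² + 48r_C3 − 265 = 0  ⇒  r_C3 = 5 (r>0 drops 1)
2. [ext C3·C4]  r_C3² + 2r_C3 − 35 = 0  ⇒  r_C3 = 5 (r>0 drops 1)

5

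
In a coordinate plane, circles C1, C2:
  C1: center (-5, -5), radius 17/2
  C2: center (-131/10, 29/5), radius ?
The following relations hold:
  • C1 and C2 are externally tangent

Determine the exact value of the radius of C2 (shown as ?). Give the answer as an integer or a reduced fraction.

1. [ext C1·C2]  r_C2² + 17r_C2 − 110 = 0  ⇒  r_C2 = 5 (r>0 drops 1)

5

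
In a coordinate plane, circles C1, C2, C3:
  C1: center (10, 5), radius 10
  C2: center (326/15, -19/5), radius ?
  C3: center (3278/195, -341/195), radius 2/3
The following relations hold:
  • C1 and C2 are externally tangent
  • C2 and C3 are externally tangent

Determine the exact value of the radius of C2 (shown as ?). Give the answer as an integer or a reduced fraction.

1. [ext C1·C2]  r_C2² + 20r_C2 − 1036/9 = 0  ⇒  r_C2 = 14/3 (r>0 drops 1)
2. [ext C2·C3]  r_C2² + (4/3)r_C2 − 28 = 0  ⇒  r_C2 = 14/3 (r>0 drops 1)

14/3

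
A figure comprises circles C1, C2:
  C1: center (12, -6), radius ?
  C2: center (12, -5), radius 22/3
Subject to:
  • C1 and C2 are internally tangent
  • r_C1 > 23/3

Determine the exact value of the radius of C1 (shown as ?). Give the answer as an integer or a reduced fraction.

25/3

1. [int C1,C2]  r_C1² − (44/3)r_C1 + 475/9 = 0  ⇒  r_C1 = 19/3 or 25/3
2. given r_C1 > 23/3: keep 25/3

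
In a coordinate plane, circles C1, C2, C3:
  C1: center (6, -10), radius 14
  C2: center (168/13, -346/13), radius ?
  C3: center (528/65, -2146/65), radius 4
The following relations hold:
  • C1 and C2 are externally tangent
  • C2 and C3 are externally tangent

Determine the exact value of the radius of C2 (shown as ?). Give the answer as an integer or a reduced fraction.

4

1. [ext C1·C2]  r_C2² + 28r_C2 − 128 = 0  ⇒  r_C2 = 4 (r>0 drops 1)
2. [ext C2·C3]  r_C2² + 8r_C2 − 48 = 0  ⇒  r_C2 = 4 (r>0 drops 1)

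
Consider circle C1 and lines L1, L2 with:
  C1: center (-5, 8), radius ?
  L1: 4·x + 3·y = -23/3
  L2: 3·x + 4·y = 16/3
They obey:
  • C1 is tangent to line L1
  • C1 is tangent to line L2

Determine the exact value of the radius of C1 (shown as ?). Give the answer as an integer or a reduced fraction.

7/3

1. [C1‖L1]  r_C1² − 49/9 = 0  ⇒  r_C1 = 7/3 (r>0 drops 1)
2. [C1‖L2]  r_C1² − 49/9 = 0  ⇒  r_C1 = 7/3 (r>0 drops 1)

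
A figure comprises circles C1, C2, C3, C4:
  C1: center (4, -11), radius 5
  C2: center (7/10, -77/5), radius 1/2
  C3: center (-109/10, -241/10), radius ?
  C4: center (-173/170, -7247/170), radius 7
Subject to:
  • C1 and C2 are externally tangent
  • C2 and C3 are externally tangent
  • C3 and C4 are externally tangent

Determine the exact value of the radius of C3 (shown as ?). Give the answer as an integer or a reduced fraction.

1. [ext C2·C3]  r_C3² + 1r_C3 − 210 = 0  ⇒  r_C3 = 14 (r>0 drops 1)
2. [ext C3·C4]  r_C3² + 14r_C3 − 392 = 0  ⇒  r_C3 = 14 (r>0 drops 1)

14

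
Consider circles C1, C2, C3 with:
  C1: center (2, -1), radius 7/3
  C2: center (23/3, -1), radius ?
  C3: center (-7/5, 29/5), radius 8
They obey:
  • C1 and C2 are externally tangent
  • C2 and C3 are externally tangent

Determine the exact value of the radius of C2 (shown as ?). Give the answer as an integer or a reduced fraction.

10/3

1. [ext C1·C2]  r_C2² + (14/3)r_C2 − 80/3 = 0  ⇒  r_C2 = 10/3 (r>0 drops 1)
2. [ext C2·C3]  r_C2² + 16r_C2 − 580/9 = 0  ⇒  r_C2 = 10/3 (r>0 drops 1)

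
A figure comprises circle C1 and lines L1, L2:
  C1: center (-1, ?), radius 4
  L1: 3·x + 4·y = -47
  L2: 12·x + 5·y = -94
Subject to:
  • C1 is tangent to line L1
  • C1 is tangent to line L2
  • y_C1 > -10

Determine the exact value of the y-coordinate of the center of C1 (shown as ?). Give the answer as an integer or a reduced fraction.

-6

1. [C1‖L1]  y_C1² + 22y_C1 + 96 = 0  ⇒  y_C1 = -16 or -6
2. [C1‖L2]  y_C1² + (164/5)y_C1 + 804/5 = 0  ⇒  y_C1 = -134/5 or -6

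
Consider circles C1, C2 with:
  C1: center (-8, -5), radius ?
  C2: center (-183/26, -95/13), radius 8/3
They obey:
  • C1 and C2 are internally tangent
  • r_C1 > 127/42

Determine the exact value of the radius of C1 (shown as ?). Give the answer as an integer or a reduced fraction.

1. [int C1,C2]  r_C1² − (16/3)r_C1 + 31/36 = 0  ⇒  r_C1 = 1/6 or 31/6
2. given r_C1 > 127/42: keep 31/6

31/6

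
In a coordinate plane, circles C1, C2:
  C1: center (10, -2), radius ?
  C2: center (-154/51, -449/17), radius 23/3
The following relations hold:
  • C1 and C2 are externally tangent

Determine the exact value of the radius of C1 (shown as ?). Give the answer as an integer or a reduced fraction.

20

1. [ext C1·C2]  r_C1² + (46/3)r_C1 − 2120/3 = 0  ⇒  r_C1 = 20 (r>0 drops 1)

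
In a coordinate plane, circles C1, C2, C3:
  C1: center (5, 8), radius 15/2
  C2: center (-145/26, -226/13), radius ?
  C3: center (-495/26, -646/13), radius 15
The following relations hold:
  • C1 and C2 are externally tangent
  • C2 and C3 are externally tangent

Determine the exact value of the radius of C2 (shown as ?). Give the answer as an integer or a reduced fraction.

1. [ext C1·C2]  r_C2² + 15r_C2 − 700 = 0  ⇒  r_C2 = 20 (r>0 drops 1)
2. [ext C2·C3]  r_C2² + 30r_C2 − 1000 = 0  ⇒  r_C2 = 20 (r>0 drops 1)

20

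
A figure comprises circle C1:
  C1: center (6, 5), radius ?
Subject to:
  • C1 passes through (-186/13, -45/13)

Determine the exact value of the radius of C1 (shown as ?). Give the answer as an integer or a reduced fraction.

1. [C1∋P]  r_C1² − 484 = 0  ⇒  r_C1 = 22 (r>0 drops 1)

22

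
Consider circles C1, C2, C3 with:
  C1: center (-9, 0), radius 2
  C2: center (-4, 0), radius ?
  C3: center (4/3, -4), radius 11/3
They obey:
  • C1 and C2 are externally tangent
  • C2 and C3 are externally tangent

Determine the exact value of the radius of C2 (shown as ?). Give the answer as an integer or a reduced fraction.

3

1. [ext C1·C2]  r_C2² + 4r_C2 − 21 = 0  ⇒  r_C2 = 3 (r>0 drops 1)
2. [ext C2·C3]  r_C2² + (22/3)r_C2 − 31 = 0  ⇒  r_C2 = 3 (r>0 drops 1)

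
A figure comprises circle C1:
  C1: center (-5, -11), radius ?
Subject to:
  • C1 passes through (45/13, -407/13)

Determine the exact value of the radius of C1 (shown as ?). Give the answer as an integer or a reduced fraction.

1. [C1∋P]  r_C1² − 484 = 0  ⇒  r_C1 = 22 (r>0 drops 1)

22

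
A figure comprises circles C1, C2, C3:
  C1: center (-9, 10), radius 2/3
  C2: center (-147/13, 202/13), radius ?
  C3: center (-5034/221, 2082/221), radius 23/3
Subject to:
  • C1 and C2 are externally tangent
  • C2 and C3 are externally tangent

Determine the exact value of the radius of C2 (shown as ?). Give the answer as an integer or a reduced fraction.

1. [ext C1·C2]  r_C2² + (4/3)r_C2 − 320/9 = 0  ⇒  r_C2 = 16/3 (r>0 drops 1)
2. [ext C2·C3]  r_C2² + (46/3)r_C2 − 992/9 = 0  ⇒  r_C2 = 16/3 (r>0 drops 1)

16/3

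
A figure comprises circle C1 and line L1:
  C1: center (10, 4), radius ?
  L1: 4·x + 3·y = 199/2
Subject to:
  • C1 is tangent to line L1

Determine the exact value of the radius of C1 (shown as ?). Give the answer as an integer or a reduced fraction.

19/2

1. [C1‖L1]  r_C1² − 361/4 = 0  ⇒  r_C1 = 19/2 (r>0 drops 1)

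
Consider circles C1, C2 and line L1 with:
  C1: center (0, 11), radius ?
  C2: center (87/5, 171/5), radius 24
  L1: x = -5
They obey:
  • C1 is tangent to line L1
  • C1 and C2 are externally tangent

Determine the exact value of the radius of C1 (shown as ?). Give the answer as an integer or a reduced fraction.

1. [C1‖L1]  r_C1² − 25 = 0  ⇒  r_C1 = 5 (r>0 drops 1)
2. [ext C1·C2]  r_C1² + 48r_C1 − 265 = 0  ⇒  r_C1 = 5 (r>0 drops 1)

5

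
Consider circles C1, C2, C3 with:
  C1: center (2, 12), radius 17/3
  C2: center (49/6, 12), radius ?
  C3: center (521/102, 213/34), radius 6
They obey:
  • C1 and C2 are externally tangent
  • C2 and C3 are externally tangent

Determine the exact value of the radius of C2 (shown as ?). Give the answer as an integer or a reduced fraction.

1/2

1. [ext C1·C2]  r_C2² + (34/3)r_C2 − 71/12 = 0  ⇒  r_C2 = 1/2 (r>0 drops 1)
2. [ext C2·C3]  r_C2² + 12r_C2 − 25/4 = 0  ⇒  r_C2 = 1/2 (r>0 drops 1)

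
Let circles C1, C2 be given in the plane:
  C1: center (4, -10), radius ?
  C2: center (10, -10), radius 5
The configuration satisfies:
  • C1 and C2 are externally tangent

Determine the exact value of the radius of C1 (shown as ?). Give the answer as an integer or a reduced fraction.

1. [ext C1·C2]  r_C1² + 10r_C1 − 11 = 0  ⇒  r_C1 = 1 (r>0 drops 1)

1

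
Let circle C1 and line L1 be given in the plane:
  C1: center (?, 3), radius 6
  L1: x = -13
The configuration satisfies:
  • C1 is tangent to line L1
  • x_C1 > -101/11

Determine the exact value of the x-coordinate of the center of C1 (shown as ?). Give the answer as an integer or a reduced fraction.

1. [C1‖L1]  x_C1² + 26x_C1 + 133 = 0  ⇒  x_C1 = -19 or -7
2. given x_C1 > -101/11: keep -7

-7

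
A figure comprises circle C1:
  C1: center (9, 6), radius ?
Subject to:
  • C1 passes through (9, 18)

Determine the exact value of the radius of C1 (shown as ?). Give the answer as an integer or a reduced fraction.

12

1. [C1∋P]  r_C1² − 144 = 0  ⇒  r_C1 = 12 (r>0 drops 1)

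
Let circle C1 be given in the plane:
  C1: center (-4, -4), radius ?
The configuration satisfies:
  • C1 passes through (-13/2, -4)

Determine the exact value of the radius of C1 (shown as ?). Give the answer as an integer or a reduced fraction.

1. [C1∋P]  r_C1² − 25/4 = 0  ⇒  r_C1 = 5/2 (r>0 drops 1)

5/2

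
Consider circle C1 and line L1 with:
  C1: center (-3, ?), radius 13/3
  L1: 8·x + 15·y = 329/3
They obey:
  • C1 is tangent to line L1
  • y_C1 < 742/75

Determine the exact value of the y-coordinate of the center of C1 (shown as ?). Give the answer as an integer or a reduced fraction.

4

1. [C1‖L1]  y_C1² − (802/45)y_C1 + 2488/45 = 0  ⇒  y_C1 = 4 or 622/45
2. given y_C1 < 742/75: keep 4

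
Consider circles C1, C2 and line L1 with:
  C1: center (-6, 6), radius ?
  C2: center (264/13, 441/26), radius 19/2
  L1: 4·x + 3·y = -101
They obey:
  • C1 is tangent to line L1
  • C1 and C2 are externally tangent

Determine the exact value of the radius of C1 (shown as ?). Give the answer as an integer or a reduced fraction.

1. [C1‖L1]  r_C1² − 361 = 0  ⇒  r_C1 = 19 (r>0 drops 1)
2. [ext C1·C2]  r_C1² + 19r_C1 − 722 = 0  ⇒  r_C1 = 19 (r>0 drops 1)

19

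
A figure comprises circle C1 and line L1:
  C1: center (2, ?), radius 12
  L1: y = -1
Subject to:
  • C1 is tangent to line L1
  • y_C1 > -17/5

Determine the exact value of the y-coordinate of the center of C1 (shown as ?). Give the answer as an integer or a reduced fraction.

1. [C1‖L1]  y_C1² + 2y_C1 − 143 = 0  ⇒  y_C1 = -13 or 11
2. given y_C1 > -17/5: keep 11

11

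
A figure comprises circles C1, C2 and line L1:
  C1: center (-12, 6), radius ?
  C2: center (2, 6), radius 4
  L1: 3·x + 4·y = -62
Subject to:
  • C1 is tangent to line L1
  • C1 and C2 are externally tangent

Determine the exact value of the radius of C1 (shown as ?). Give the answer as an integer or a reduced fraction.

1. [C1‖L1]  r_C1² − 100 = 0  ⇒  r_C1 = 10 (r>0 drops 1)
2. [ext C1·C2]  r_C1² + 8r_C1 − 180 = 0  ⇒  r_C1 = 10 (r>0 drops 1)

10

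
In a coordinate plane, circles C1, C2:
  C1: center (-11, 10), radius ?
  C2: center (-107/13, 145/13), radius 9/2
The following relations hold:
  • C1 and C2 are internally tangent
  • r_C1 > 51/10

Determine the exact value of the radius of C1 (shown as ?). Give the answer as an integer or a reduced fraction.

15/2

1. [int C1,C2]  r_C1² − 9r_C1 + 45/4 = 0  ⇒  r_C1 = 3/2 or 15/2
2. given r_C1 > 51/10: keep 15/2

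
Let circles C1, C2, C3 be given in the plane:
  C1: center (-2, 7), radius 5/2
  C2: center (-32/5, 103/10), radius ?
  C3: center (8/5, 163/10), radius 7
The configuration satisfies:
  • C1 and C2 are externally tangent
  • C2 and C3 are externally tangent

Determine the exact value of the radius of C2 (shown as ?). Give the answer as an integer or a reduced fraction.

3

1. [ext C1·C2]  r_C2² + 5r_C2 − 24 = 0  ⇒  r_C2 = 3 (r>0 drops 1)
2. [ext C2·C3]  r_C2² + 14r_C2 − 51 = 0  ⇒  r_C2 = 3 (r>0 drops 1)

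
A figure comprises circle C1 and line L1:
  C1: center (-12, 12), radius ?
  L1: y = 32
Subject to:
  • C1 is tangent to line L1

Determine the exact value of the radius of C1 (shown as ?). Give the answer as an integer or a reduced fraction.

20

1. [C1‖L1]  r_C1² − 400 = 0  ⇒  r_C1 = 20 (r>0 drops 1)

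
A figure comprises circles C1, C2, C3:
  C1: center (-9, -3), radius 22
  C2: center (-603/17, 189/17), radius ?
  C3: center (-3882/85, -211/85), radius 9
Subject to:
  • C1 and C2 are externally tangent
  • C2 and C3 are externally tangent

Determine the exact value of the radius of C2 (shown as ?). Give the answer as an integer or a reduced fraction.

1. [ext C1·C2]  r_C2² + 44r_C2 − 416 = 0  ⇒  r_C2 = 8 (r>0 drops 1)
2. [ext C2·C3]  r_C2² + 18r_C2 − 208 = 0  ⇒  r_C2 = 8 (r>0 drops 1)

8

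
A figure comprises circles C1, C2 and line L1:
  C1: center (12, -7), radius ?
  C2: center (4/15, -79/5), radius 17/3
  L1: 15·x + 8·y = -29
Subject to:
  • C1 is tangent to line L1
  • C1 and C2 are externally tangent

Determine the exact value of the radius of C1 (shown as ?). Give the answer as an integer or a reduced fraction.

9

1. [C1‖L1]  r_C1² − 81 = 0  ⇒  r_C1 = 9 (r>0 drops 1)
2. [ext C1·C2]  r_C1² + (34/3)r_C1 − 183 = 0  ⇒  r_C1 = 9 (r>0 drops 1)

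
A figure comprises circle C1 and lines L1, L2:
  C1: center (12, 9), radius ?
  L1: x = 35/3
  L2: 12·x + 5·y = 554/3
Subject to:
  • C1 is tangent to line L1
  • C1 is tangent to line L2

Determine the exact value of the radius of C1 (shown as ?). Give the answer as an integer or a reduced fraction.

1/3

1. [C1‖L1]  r_C1² − 1/9 = 0  ⇒  r_C1 = 1/3 (r>0 drops 1)
2. [C1‖L2]  r_C1² − 1/9 = 0  ⇒  r_C1 = 1/3 (r>0 drops 1)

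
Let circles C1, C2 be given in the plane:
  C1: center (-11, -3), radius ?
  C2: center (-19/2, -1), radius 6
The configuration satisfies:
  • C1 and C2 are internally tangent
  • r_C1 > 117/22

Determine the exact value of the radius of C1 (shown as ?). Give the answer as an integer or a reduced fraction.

17/2

1. [int C1,C2]  r_C1² − 12r_C1 + 119/4 = 0  ⇒  r_C1 = 7/2 or 17/2
2. given r_C1 > 117/22: keep 17/2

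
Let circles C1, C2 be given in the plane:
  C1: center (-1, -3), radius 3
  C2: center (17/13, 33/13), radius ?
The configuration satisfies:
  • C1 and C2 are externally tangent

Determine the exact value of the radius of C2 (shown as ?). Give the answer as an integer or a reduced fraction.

3

1. [ext C1·C2]  r_C2² + 6r_C2 − 27 = 0  ⇒  r_C2 = 3 (r>0 drops 1)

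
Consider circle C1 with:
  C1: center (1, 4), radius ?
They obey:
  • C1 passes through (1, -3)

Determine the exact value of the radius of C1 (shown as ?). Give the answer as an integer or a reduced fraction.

1. [C1∋P]  r_C1² − 49 = 0  ⇒  r_C1 = 7 (r>0 drops 1)

7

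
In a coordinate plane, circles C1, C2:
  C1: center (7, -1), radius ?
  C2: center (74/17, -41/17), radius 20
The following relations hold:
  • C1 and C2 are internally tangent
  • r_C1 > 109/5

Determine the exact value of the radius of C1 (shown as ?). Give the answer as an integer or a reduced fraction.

23

1. [int C1,C2]  r_C1² − 40r_C1 + 391 = 0  ⇒  r_C1 = 17 or 23
2. given r_C1 > 109/5: keep 23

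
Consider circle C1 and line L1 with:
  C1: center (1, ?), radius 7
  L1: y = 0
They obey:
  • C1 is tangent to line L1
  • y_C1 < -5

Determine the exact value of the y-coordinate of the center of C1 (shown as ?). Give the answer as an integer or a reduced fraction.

-7

1. [C1‖L1]  y_C1² − 49 = 0  ⇒  y_C1 = -7 or 7
2. given y_C1 < -5: keep -7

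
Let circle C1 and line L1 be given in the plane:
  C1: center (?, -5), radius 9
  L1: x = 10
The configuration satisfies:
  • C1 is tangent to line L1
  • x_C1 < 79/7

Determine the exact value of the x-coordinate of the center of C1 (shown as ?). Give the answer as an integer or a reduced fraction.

1. [C1‖L1]  x_C1² − 20x_C1 + 19 = 0  ⇒  x_C1 = 1 or 19
2. given x_C1 < 79/7: keep 1

1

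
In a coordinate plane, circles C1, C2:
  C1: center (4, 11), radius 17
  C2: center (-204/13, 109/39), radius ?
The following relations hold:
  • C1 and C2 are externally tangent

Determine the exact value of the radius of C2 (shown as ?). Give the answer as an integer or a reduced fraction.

13/3

1. [ext C1·C2]  r_C2² + 34r_C2 − 1495/9 = 0  ⇒  r_C2 = 13/3 (r>0 drops 1)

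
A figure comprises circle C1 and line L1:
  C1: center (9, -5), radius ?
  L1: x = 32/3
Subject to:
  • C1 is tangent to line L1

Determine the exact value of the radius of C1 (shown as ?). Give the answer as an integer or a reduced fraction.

1. [C1‖L1]  r_C1² − 25/9 = 0  ⇒  r_C1 = 5/3 (r>0 drops 1)

5/3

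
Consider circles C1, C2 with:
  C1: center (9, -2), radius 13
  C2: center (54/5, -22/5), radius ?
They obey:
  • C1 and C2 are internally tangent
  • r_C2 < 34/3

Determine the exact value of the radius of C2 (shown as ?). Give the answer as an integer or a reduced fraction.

1. [int C1,C2]  r_C2² − 26r_C2 + 160 = 0  ⇒  r_C2 = 10 or 16
2. given r_C2 < 34/3: keep 10

10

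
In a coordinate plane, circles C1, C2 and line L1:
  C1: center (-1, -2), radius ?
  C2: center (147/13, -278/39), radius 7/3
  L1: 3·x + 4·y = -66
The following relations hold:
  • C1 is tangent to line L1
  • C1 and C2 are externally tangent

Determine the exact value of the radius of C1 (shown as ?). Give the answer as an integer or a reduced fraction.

11

1. [C1‖L1]  r_C1² − 121 = 0  ⇒  r_C1 = 11 (r>0 drops 1)
2. [ext C1·C2]  r_C1² + (14/3)r_C1 − 517/3 = 0  ⇒  r_C1 = 11 (r>0 drops 1)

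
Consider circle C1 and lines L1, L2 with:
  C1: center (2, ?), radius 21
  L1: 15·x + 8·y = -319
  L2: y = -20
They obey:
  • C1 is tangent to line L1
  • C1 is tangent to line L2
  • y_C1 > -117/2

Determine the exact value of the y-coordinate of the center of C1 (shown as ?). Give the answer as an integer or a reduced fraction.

1. [C1‖L1]  y_C1² + (349/4)y_C1 − 353/4 = 0  ⇒  y_C1 = -353/4 or 1
2. [C1‖L2]  y_C1² + 40y_C1 − 41 = 0  ⇒  y_C1 = -41 or 1

1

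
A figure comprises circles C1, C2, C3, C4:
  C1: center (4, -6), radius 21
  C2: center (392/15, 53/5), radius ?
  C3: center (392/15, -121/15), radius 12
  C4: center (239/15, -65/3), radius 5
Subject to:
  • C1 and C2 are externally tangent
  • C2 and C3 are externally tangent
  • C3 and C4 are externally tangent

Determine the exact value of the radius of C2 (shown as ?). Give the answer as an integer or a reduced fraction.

20/3

1. [ext C1·C2]  r_C2² + 42r_C2 − 2920/9 = 0  ⇒  r_C2 = 20/3 (r>0 drops 1)
2. [ext C2·C3]  r_C2² + 24r_C2 − 1840/9 = 0  ⇒  r_C2 = 20/3 (r>0 drops 1)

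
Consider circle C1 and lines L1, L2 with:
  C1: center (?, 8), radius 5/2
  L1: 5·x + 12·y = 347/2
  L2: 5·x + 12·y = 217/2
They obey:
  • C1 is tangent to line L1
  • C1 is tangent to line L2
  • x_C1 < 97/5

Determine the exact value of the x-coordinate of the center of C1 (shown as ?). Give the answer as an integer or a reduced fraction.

1. [C1‖L1]  x_C1² − 31x_C1 + 198 = 0  ⇒  x_C1 = 9 or 22
2. [C1‖L2]  x_C1² − 5x_C1 − 36 = 0  ⇒  x_C1 = -4 or 9

9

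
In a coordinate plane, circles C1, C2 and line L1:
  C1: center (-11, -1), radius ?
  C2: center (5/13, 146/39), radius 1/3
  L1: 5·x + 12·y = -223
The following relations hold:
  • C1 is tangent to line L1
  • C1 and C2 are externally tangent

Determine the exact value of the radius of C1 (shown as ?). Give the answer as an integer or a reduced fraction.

1. [C1‖L1]  r_C1² − 144 = 0  ⇒  r_C1 = 12 (r>0 drops 1)
2. [ext C1·C2]  r_C1² + (2/3)r_C1 − 152 = 0  ⇒  r_C1 = 12 (r>0 drops 1)

12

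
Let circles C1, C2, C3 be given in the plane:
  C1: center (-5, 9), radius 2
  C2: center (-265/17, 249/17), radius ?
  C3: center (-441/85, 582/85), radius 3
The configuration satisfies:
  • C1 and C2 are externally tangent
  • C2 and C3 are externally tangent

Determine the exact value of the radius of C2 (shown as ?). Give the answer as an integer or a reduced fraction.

10

1. [ext C1·C2]  r_C2² + 4r_C2 − 140 = 0  ⇒  r_C2 = 10 (r>0 drops 1)
2. [ext C2·C3]  r_C2² + 6r_C2 − 160 = 0  ⇒  r_C2 = 10 (r>0 drops 1)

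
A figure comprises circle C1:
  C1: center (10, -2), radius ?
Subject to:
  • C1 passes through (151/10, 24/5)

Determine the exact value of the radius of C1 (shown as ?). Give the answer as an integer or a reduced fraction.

1. [C1∋P]  r_C1² − 289/4 = 0  ⇒  r_C1 = 17/2 (r>0 drops 1)

17/2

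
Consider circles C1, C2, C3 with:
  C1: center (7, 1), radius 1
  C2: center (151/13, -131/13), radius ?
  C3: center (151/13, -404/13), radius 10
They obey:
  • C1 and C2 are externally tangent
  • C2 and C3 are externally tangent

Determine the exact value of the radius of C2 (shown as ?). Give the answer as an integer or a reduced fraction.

1. [ext C1·C2]  r_C2² + 2r_C2 − 143 = 0  ⇒  r_C2 = 11 (r>0 drops 1)
2. [ext C2·C3]  r_C2² + 20r_C2 − 341 = 0  ⇒  r_C2 = 11 (r>0 drops 1)

11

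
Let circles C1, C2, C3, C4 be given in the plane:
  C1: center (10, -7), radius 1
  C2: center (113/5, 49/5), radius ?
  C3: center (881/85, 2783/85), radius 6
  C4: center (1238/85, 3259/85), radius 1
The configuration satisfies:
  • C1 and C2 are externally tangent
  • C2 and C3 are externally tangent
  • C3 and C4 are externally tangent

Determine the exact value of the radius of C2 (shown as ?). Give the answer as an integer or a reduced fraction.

1. [ext C1·C2]  r_C2² + 2r_C2 − 440 = 0  ⇒  r_C2 = 20 (r>0 drops 1)
2. [ext C2·C3]  r_C2² + 12r_C2 − 640 = 0  ⇒  r_C2 = 20 (r>0 drops 1)

20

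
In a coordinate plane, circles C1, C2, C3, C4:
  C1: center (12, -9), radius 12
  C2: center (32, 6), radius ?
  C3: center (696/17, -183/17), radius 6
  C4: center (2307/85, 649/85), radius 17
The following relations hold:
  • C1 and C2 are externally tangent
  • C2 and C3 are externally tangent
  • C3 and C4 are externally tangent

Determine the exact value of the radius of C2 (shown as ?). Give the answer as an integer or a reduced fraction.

13

1. [ext C1·C2]  r_C2² + 24r_C2 − 481 = 0  ⇒  r_C2 = 13 (r>0 drops 1)
2. [ext C2·C3]  r_C2² + 12r_C2 − 325 = 0  ⇒  r_C2 = 13 (r>0 drops 1)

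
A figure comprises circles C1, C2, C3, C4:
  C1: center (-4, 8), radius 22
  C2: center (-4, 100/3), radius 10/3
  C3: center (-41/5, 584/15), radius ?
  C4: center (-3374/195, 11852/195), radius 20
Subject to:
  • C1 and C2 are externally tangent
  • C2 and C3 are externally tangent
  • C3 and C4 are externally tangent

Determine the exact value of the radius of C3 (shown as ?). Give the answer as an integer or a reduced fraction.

1. [ext C2·C3]  r_C3² + (20/3)r_C3 − 341/9 = 0  ⇒  r_C3 = 11/3 (r>0 drops 1)
2. [ext C3·C4]  r_C3² + 40r_C3 − 1441/9 = 0  ⇒  r_C3 = 11/3 (r>0 drops 1)

11/3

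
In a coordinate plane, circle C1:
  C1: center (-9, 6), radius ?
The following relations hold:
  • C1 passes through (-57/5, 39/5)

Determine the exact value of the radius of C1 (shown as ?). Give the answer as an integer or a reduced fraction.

3

1. [C1∋P]  r_C1² − 9 = 0  ⇒  r_C1 = 3 (r>0 drops 1)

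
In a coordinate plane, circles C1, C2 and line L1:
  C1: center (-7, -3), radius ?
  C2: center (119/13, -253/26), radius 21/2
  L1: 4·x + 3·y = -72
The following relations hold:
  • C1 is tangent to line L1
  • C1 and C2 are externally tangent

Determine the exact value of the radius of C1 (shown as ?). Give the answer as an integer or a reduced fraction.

7

1. [C1‖L1]  r_C1² − 49 = 0  ⇒  r_C1 = 7 (r>0 drops 1)
2. [ext C1·C2]  r_C1² + 21r_C1 − 196 = 0  ⇒  r_C1 = 7 (r>0 drops 1)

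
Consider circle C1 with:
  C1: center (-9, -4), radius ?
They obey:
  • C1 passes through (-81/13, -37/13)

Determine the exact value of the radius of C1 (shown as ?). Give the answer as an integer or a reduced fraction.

3

1. [C1∋P]  r_C1² − 9 = 0  ⇒  r_C1 = 3 (r>0 drops 1)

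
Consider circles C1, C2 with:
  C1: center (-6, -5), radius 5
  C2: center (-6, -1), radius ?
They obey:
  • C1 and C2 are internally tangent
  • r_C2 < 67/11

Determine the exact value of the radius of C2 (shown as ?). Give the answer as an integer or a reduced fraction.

1

1. [int C1,C2]  r_C2² − 10r_C2 + 9 = 0  ⇒  r_C2 = 1 or 9
2. given r_C2 < 67/11: keep 1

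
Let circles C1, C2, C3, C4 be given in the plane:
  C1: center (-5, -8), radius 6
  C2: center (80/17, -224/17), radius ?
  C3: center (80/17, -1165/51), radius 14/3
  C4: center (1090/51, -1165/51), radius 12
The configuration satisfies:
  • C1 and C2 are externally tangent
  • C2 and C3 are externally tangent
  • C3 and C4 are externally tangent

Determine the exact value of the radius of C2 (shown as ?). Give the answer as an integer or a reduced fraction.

5

1. [ext C1·C2]  r_C2² + 12r_C2 − 85 = 0  ⇒  r_C2 = 5 (r>0 drops 1)
2. [ext C2·C3]  r_C2² + (28/3)r_C2 − 215/3 = 0  ⇒  r_C2 = 5 (r>0 drops 1)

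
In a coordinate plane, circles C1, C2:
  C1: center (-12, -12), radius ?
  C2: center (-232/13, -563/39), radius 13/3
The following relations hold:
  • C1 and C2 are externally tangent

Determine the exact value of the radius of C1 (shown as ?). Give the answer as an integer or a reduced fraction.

2

1. [ext C1·C2]  r_C1² + (26/3)r_C1 − 64/3 = 0  ⇒  r_C1 = 2 (r>0 drops 1)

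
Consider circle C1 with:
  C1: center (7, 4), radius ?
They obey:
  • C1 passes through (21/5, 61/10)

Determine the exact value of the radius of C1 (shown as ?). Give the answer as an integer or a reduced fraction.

1. [C1∋P]  r_C1² − 49/4 = 0  ⇒  r_C1 = 7/2 (r>0 drops 1)

7/2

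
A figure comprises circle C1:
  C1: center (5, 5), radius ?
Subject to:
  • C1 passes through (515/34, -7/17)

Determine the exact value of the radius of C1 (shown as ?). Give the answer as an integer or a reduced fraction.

1. [C1∋P]  r_C1² − 529/4 = 0  ⇒  r_C1 = 23/2 (r>0 drops 1)

23/2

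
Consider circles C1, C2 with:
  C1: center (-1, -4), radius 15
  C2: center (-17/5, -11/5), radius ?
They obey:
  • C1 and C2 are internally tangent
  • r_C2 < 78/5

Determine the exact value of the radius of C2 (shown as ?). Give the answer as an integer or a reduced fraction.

1. [int C1,C2]  r_C2² − 30r_C2 + 216 = 0  ⇒  r_C2 = 12 or 18
2. given r_C2 < 78/5: keep 12

12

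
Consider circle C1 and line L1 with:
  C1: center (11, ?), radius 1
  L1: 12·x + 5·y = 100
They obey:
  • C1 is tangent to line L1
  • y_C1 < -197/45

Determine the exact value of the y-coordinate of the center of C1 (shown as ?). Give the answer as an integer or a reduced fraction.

-9

1. [C1‖L1]  y_C1² + (64/5)y_C1 + 171/5 = 0  ⇒  y_C1 = -9 or -19/5
2. given y_C1 < -197/45: keep -9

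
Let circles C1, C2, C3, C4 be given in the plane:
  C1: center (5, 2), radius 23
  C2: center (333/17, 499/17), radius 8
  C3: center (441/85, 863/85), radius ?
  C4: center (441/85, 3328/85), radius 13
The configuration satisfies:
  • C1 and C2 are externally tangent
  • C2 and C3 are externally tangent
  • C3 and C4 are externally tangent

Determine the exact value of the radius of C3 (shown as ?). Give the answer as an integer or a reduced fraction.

16

1. [ext C2·C3]  r_C3² + 16r_C3 − 512 = 0  ⇒  r_C3 = 16 (r>0 drops 1)
2. [ext C3·C4]  r_C3² + 26r_C3 − 672 = 0  ⇒  r_C3 = 16 (r>0 drops 1)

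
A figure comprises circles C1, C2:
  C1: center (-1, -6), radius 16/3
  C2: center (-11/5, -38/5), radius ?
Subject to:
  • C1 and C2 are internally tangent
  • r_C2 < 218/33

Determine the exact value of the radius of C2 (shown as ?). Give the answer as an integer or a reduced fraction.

1. [int C1,C2]  r_C2² − (32/3)r_C2 + 220/9 = 0  ⇒  r_C2 = 10/3 or 22/3
2. given r_C2 < 218/33: keep 10/3

10/3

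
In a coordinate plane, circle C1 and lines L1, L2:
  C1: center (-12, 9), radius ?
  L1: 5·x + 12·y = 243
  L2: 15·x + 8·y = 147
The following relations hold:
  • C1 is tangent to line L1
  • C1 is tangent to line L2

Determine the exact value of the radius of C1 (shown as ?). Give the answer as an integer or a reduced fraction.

15

1. [C1‖L1]  r_C1² − 225 = 0  ⇒  r_C1 = 15 (r>0 drops 1)
2. [C1‖L2]  r_C1² − 225 = 0  ⇒  r_C1 = 15 (r>0 drops 1)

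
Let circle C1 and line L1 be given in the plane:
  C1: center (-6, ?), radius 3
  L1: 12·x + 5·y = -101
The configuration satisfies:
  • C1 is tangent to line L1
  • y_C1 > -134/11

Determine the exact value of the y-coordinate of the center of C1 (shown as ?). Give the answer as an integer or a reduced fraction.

1. [C1‖L1]  y_C1² + (58/5)y_C1 − 136/5 = 0  ⇒  y_C1 = -68/5 or 2
2. given y_C1 > -134/11: keep 2

2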